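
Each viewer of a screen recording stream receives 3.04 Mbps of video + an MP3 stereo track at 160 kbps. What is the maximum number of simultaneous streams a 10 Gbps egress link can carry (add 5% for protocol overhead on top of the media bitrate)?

Audio: 160 kbps = 0.160 Mbps.
Per-viewer media rate: 3.200 Mbps.
On the wire with 5% overhead: 3.360 Mbps.
10 Gbps = 10,000 Mbps; 10,000 / 3.360 = 2976.19 → 2976 viewers.

2976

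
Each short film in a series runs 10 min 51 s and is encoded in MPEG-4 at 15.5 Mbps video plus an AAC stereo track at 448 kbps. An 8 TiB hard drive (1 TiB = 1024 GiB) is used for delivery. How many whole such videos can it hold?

10 min 51 s = 651 s
Audio: 448 kbps = 0.448 Mbps.
Total bitrate: 15.948 Mbps.
Per item: 15.948 Mbps × 651 s = 10,382 Mb = 1,298 MB.
Capacity: 8 TiB = 70,368,744 Mb; 6777.86 items → 6777 complete.

6777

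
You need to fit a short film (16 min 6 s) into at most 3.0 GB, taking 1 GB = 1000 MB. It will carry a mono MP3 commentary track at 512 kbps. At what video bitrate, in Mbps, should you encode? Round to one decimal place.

Budget: 3.0 GB = 24000.0 Mb.
16 min 6 s = 966 s
Total bitrate budget: 24000.0 Mb / 966 s = 24.845 Mbps.
Audio: 512 kbps = 0.512 Mbps.
Video: 24.845 − 0.512 = 24.333 Mbps.

24.3 Mbps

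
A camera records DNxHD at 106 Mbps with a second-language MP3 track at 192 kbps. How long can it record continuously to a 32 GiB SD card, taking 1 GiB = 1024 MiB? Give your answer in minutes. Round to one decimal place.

43.1 minutes

Audio: 192 kbps = 0.192 Mbps.
Total bitrate: 106 + 0.192 = 106.192 Mbps.
Capacity: 32 GiB = 274,878 Mb.
Recording time: 274,878 / 106.192 = 2,588 s ≈ 43.1 minutes.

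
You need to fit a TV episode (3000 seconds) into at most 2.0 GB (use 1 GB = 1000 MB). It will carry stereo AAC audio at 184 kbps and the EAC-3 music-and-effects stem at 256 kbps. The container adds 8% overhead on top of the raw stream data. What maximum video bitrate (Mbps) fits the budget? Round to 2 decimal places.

Budget: 2.0 GB = 16000.0 Mb.
Stream payload after overhead: 16000.0 / 1.08 = 14814.8 Mb.
Total bitrate budget: 14814.8 Mb / 3000 s = 4.938 Mbps.
Audio total: 184 + 256 = 440 kbps = 0.440 Mbps.
Video: 4.938 − 0.440 = 4.498 Mbps.

4.50 Mbps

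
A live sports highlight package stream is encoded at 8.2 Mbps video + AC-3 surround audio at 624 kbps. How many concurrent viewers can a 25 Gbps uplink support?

2833

Audio: 624 kbps = 0.624 Mbps.
Per-viewer media rate: 8.824 Mbps.
25 Gbps = 25,000 Mbps; 25,000 / 8.824 = 2833.18 → 2833 viewers.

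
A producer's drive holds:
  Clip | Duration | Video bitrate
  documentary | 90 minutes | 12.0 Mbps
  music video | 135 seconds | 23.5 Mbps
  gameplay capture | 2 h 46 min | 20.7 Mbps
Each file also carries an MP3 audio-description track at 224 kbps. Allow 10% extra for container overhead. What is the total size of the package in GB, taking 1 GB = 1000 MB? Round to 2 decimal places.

Audio: 224 kbps = 0.224 Mbps.
documentary: 12.224 Mbps × 5400 s × 1.10 = 72610.6 Mb
music video: 23.724 Mbps × 135 s × 1.10 = 3523.0 Mb
gameplay capture: 20.924 Mbps × 9960 s × 1.10 = 229243.3 Mb
Total: 305376.9 Mb = 38172.1 MB.
= 38.17 GB.

38.17 GB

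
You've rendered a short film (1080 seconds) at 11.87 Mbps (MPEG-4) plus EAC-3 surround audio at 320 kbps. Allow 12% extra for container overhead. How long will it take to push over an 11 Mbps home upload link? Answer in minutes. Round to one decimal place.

22.3 minutes

Audio: 320 kbps = 0.320 Mbps.
Total bitrate: 12.190 Mbps.
File: 12.190 Mbps × 1080 s = 13165.2 Mb.
With 12% container overhead: ×1.12. → 14745.0 Mb.
At 11 Mbps: 14745.0 / 11 = 1340.5 s ≈ 22.3 minutes.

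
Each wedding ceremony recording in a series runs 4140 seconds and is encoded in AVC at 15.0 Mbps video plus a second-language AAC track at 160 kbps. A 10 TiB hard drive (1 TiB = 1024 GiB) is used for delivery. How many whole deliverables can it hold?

Audio: 160 kbps = 0.160 Mbps.
Total bitrate: 15.160 Mbps.
Per item: 15.160 Mbps × 4140 s = 62,762 Mb = 7,845 MB.
Capacity: 10 TiB = 87,960,930 Mb; 1401.49 items → 1401 complete.

1401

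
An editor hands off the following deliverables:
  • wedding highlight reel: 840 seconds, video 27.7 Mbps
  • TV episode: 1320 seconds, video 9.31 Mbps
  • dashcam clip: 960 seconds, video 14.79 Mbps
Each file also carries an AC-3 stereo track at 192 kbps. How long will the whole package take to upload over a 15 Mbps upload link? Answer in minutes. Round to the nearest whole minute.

56 minutes

Audio: 192 kbps = 0.192 Mbps.
wedding highlight reel: 27.892 Mbps × 840 s = 23429.3 Mb
TV episode: 9.502 Mbps × 1320 s = 12542.6 Mb
dashcam clip: 14.982 Mbps × 960 s = 14382.7 Mb
Total: 50354.6 Mb = 6294.3 MB.
At 15 Mbps: 50354.6 / 15 = 3357 s ≈ 55.9 minutes.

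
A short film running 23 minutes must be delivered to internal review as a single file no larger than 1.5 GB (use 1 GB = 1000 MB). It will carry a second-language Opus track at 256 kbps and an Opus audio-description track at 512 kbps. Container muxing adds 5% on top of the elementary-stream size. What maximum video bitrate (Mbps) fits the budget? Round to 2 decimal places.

Budget: 1.5 GB = 12000.0 Mb.
Stream payload after overhead: 12000.0 / 1.05 = 11428.6 Mb.
23 min = 1380 s
Total bitrate budget: 11428.6 Mb / 1380 s = 8.282 Mbps.
Audio total: 256 + 512 = 768 kbps = 0.768 Mbps.
Video: 8.282 − 0.768 = 7.514 Mbps.

7.51 Mbps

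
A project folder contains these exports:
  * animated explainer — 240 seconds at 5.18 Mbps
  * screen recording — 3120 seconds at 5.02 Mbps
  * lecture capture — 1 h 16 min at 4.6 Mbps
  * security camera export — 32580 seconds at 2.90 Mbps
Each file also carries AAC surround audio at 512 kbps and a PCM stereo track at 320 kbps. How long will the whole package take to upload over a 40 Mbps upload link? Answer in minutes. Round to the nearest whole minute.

Audio total: 512 + 320 = 832 kbps = 0.832 Mbps.
animated explainer: 6.012 Mbps × 240 s = 1442.9 Mb
screen recording: 5.852 Mbps × 3120 s = 18258.2 Mb
lecture capture: 5.432 Mbps × 4560 s = 24769.9 Mb
security camera export: 3.732 Mbps × 32580 s = 121588.6 Mb
Total: 166059.6 Mb = 20757.5 MB.
At 40 Mbps: 166059.6 / 40 = 4151 s ≈ 69.2 minutes.

69 minutes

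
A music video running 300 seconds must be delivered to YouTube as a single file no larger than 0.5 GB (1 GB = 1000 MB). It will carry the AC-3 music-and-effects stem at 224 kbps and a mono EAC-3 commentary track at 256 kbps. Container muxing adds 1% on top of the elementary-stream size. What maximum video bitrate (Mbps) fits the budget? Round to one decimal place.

Budget: 0.5 GB = 4000.0 Mb.
Stream payload after overhead: 4000.0 / 1.01 = 3960.4 Mb.
Total bitrate budget: 3960.4 Mb / 300 s = 13.201 Mbps.
Audio total: 224 + 256 = 480 kbps = 0.480 Mbps.
Video: 13.201 − 0.480 = 12.721 Mbps.

12.7 Mbps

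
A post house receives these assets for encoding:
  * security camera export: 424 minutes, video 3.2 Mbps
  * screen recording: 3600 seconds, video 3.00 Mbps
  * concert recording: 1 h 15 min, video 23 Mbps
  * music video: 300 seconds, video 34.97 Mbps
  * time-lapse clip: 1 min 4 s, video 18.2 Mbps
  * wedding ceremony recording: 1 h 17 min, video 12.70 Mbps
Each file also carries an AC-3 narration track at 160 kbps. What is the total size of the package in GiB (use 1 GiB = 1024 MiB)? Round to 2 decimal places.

31.69 GiB

Audio: 160 kbps = 0.160 Mbps.
security camera export: 3.360 Mbps × 25440 s = 85478.4 Mb
screen recording: 3.160 Mbps × 3600 s = 11376.0 Mb
concert recording: 23.160 Mbps × 4500 s = 104220.0 Mb
music video: 35.130 Mbps × 300 s = 10539.0 Mb
time-lapse clip: 18.360 Mbps × 64 s = 1175.0 Mb
wedding ceremony recording: 12.860 Mbps × 4620 s = 59413.2 Mb
Total: 272201.6 Mb = 34025.2 MB.
= 31.69 GiB.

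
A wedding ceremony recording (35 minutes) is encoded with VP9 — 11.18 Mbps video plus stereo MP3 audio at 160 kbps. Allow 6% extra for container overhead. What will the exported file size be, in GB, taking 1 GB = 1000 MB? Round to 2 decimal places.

3.16 GB

35 min = 2100 s
Audio: 160 kbps = 0.160 Mbps.
Total bitrate: 11.18 + 0.160 = 11.340 Mbps.
Stream data: 11.340 Mbps × 2100 s = 23814.0 Mb.
With 6% container overhead: ×1.06.
25,243 Mb ÷ 8 = 3,155 MB → 3.155 GB.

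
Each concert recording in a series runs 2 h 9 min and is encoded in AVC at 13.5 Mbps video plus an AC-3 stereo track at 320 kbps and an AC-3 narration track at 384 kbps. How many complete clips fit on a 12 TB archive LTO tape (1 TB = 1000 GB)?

2 h 9 min = 129 min = 7740 s
Audio total: 320 + 384 = 704 kbps = 0.704 Mbps.
Total bitrate: 14.204 Mbps.
Per item: 14.204 Mbps × 7740 s = 109,939 Mb = 13,742 MB.
Capacity: 12 TB = 96,000,000 Mb; 873.21 items → 873 complete.

873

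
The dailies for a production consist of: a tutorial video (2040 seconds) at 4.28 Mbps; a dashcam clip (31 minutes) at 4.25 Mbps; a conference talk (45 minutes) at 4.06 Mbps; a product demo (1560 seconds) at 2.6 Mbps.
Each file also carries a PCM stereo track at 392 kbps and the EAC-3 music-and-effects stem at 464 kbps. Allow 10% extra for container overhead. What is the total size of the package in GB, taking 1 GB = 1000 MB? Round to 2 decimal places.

Audio total: 392 + 464 = 856 kbps = 0.856 Mbps.
tutorial video: 5.136 Mbps × 2040 s × 1.10 = 11525.2 Mb
dashcam clip: 5.106 Mbps × 1860 s × 1.10 = 10446.9 Mb
conference talk: 4.916 Mbps × 2700 s × 1.10 = 14600.5 Mb
product demo: 3.456 Mbps × 1560 s × 1.10 = 5930.5 Mb
Total: 42503.1 Mb = 5312.9 MB.
= 5.313 GB.

5.31 GB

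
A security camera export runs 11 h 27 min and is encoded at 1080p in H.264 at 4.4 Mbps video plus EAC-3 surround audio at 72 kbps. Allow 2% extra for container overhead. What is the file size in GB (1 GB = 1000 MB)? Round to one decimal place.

23.5 GB

11 h 27 min = 687 min = 41220 s
Audio: 72 kbps = 0.072 Mbps.
Total bitrate: 4.4 + 0.072 = 4.472 Mbps.
Stream data: 4.472 Mbps × 41220 s = 184335.8 Mb.
With 2% container overhead: ×1.02.
188,023 Mb ÷ 8 = 23,503 MB → 23.50 GB.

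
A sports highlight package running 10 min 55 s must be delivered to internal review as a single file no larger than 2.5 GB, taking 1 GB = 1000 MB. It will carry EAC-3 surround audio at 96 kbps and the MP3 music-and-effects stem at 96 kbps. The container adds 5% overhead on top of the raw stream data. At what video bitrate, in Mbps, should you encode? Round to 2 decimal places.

Budget: 2.5 GB = 20000.0 Mb.
Stream payload after overhead: 20000.0 / 1.05 = 19047.6 Mb.
10 min 55 s = 655 s
Total bitrate budget: 19047.6 Mb / 655 s = 29.080 Mbps.
Audio total: 96 + 96 = 192 kbps = 0.192 Mbps.
Video: 29.080 − 0.192 = 28.888 Mbps.

28.89 Mbps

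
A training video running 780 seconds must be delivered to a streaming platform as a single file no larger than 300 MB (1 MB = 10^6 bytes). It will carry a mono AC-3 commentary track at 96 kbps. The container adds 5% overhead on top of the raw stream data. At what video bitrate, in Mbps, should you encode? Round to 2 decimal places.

2.83 Mbps

Budget: 300 MB = 2400.0 Mb.
Stream payload after overhead: 2400.0 / 1.05 = 2285.7 Mb.
Total bitrate budget: 2285.7 Mb / 780 s = 2.930 Mbps.
Audio: 96 kbps = 0.096 Mbps.
Video: 2.930 − 0.096 = 2.834 Mbps.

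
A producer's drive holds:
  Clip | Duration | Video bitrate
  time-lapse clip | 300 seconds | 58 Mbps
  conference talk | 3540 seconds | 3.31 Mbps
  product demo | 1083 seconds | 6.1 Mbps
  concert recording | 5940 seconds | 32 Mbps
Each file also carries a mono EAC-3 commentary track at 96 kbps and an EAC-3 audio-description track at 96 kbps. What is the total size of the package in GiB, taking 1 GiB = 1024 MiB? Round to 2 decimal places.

Audio total: 96 + 96 = 192 kbps = 0.192 Mbps.
time-lapse clip: 58.192 Mbps × 300 s = 17457.6 Mb
conference talk: 3.502 Mbps × 3540 s = 12397.1 Mb
product demo: 6.292 Mbps × 1083 s = 6814.2 Mb
concert recording: 32.192 Mbps × 5940 s = 191220.5 Mb
Total: 227889.4 Mb = 28486.2 MB.
= 26.53 GiB.

26.53 GiB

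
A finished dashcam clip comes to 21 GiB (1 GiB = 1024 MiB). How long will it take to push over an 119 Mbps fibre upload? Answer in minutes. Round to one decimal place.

File: 21 GiB = 180388.6 Mb.
At 119 Mbps: 180388.6 / 119 = 1515.9 s ≈ 25.3 minutes.

25.3 minutes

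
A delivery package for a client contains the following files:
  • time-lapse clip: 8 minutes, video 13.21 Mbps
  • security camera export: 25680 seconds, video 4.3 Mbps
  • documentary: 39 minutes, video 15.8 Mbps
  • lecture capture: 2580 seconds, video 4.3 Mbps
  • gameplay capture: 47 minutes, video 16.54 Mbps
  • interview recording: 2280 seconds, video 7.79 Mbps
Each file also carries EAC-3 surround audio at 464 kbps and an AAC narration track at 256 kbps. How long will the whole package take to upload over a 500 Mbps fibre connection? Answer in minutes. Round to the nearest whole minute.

9 minutes

Audio total: 464 + 256 = 720 kbps = 0.720 Mbps.
time-lapse clip: 13.930 Mbps × 480 s = 6686.4 Mb
security camera export: 5.020 Mbps × 25680 s = 128913.6 Mb
documentary: 16.520 Mbps × 2340 s = 38656.8 Mb
lecture capture: 5.020 Mbps × 2580 s = 12951.6 Mb
gameplay capture: 17.260 Mbps × 2820 s = 48673.2 Mb
interview recording: 8.510 Mbps × 2280 s = 19402.8 Mb
Total: 255284.4 Mb = 31910.5 MB.
At 500 Mbps: 255284.4 / 500 = 511 s ≈ 8.51 minutes.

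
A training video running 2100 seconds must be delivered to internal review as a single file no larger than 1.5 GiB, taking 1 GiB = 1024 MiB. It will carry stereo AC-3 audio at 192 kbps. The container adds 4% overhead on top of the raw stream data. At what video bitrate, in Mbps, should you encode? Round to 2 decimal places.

Budget: 1.5 GiB = 12884.9 Mb.
Stream payload after overhead: 12884.9 / 1.04 = 12389.3 Mb.
Total bitrate budget: 12389.3 Mb / 2100 s = 5.900 Mbps.
Audio: 192 kbps = 0.192 Mbps.
Video: 5.900 − 0.192 = 5.708 Mbps.

5.71 Mbps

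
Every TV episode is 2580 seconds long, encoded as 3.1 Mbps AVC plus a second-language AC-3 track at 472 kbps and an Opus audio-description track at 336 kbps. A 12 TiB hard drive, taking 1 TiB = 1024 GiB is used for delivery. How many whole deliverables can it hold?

Audio total: 472 + 336 = 808 kbps = 0.808 Mbps.
Total bitrate: 3.908 Mbps.
Per item: 3.908 Mbps × 2580 s = 10,083 Mb = 1,260 MB.
Capacity: 12 TiB = 105,553,116 Mb; 10468.80 items → 10468 complete.

10468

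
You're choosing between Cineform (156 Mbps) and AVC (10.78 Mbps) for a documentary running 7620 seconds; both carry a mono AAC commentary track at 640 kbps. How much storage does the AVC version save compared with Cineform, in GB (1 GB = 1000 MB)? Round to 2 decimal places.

138.32 GB

Audio: 640 kbps = 0.640 Mbps.
Cineform: 156.640 Mbps × 7620 s = 1193596.8 Mb = 149.200 GB.
AVC: 11.420 Mbps × 7620 s = 87020.4 Mb = 10.878 GB.
Saving: 149.200 − 10.878 = 138.322 GB.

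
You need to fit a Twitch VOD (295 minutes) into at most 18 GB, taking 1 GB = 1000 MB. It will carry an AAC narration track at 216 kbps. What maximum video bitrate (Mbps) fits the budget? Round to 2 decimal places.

Budget: 18 GB = 144000.0 Mb.
295 min = 17700 s
Total bitrate budget: 144000.0 Mb / 17700 s = 8.136 Mbps.
Audio: 216 kbps = 0.216 Mbps.
Video: 8.136 − 0.216 = 7.920 Mbps.

7.92 Mbps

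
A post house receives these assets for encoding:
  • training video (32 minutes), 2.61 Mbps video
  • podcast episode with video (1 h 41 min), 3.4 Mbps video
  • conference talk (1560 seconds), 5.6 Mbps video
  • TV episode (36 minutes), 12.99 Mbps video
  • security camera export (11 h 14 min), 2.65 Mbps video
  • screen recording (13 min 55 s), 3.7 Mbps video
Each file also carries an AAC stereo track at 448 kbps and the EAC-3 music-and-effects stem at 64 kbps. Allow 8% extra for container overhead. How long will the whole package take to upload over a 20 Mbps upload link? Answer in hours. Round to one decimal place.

Audio total: 448 + 64 = 512 kbps = 0.512 Mbps.
training video: 3.122 Mbps × 1920 s × 1.08 = 6473.8 Mb
podcast episode with video: 3.912 Mbps × 6060 s × 1.08 = 25603.3 Mb
conference talk: 6.112 Mbps × 1560 s × 1.08 = 10297.5 Mb
TV episode: 13.502 Mbps × 2160 s × 1.08 = 31497.5 Mb
security camera export: 3.162 Mbps × 40440 s × 1.08 = 138101.0 Mb
screen recording: 4.212 Mbps × 835 s × 1.08 = 3798.4 Mb
Total: 215771.4 Mb = 26971.4 MB.
At 20 Mbps: 215771.4 / 20 = 10789 s ≈ 3 hours.

3.0 hours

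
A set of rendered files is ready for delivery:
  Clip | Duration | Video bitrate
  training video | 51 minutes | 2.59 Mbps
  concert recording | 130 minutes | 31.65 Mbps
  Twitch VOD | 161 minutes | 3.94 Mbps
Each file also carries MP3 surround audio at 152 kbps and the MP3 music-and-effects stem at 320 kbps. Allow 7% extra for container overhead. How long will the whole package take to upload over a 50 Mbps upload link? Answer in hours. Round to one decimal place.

Audio total: 152 + 320 = 472 kbps = 0.472 Mbps.
training video: 3.062 Mbps × 3060 s × 1.07 = 10025.6 Mb
concert recording: 32.122 Mbps × 7800 s × 1.07 = 268090.2 Mb
Twitch VOD: 4.412 Mbps × 9660 s × 1.07 = 45603.3 Mb
Total: 323719.1 Mb = 40464.9 MB.
At 50 Mbps: 323719.1 / 50 = 6474 s ≈ 1.8 hours.

1.8 hours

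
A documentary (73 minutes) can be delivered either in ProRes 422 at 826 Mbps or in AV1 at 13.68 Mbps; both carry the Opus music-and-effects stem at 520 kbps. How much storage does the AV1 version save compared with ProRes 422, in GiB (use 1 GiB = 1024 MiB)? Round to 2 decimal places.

414.20 GiB

73 min = 4380 s
Audio: 520 kbps = 0.520 Mbps.
ProRes 422: 826.520 Mbps × 4380 s = 3620157.6 Mb = 421.442 GiB.
AV1: 14.200 Mbps × 4380 s = 62196.0 Mb = 7.241 GiB.
Saving: 421.442 − 7.241 = 414.201 GiB.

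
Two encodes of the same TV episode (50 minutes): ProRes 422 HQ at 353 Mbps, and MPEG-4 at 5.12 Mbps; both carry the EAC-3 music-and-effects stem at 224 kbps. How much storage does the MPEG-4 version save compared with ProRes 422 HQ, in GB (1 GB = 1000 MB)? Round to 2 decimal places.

50 min = 3000 s
Audio: 224 kbps = 0.224 Mbps.
ProRes 422 HQ: 353.224 Mbps × 3000 s = 1059672.0 Mb = 132.459 GB.
MPEG-4: 5.344 Mbps × 3000 s = 16032.0 Mb = 2.004 GB.
Saving: 132.459 − 2.004 = 130.455 GB.

130.46 GB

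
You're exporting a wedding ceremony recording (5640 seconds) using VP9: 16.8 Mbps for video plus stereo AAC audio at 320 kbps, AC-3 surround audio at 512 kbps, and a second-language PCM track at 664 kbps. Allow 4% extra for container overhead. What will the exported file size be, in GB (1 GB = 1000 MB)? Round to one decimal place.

13.4 GB

Audio total: 320 + 512 + 664 = 1496 kbps = 1.496 Mbps.
Total bitrate: 16.8 + 1.496 = 18.296 Mbps.
Stream data: 18.296 Mbps × 5640 s = 103189.4 Mb.
With 4% container overhead: ×1.04.
107,317 Mb ÷ 8 = 13,415 MB → 13.41 GB.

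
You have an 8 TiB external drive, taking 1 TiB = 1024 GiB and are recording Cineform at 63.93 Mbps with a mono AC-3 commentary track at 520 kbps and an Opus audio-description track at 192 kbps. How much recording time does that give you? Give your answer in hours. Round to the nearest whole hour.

302 hours

Audio total: 520 + 192 = 712 kbps = 0.712 Mbps.
Total bitrate: 63.93 + 0.712 = 64.642 Mbps.
Capacity: 8 TiB = 70,368,744 Mb.
Recording time: 70,368,744 / 64.642 = 1,088,592 s ≈ 302 hours.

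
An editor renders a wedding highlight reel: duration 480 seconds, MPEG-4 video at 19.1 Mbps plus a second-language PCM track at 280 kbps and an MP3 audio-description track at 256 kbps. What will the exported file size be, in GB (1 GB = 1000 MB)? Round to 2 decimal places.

Audio total: 280 + 256 = 536 kbps = 0.536 Mbps.
Total bitrate: 19.1 + 0.536 = 19.636 Mbps.
Stream data: 19.636 Mbps × 480 s = 9425.3 Mb.
9,425 Mb ÷ 8 = 1,178 MB → 1.178 GB.

1.18 GB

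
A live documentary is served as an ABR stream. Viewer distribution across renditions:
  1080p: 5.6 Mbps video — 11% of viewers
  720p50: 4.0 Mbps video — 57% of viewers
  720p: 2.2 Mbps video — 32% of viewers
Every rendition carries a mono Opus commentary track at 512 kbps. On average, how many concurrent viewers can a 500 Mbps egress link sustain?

Audio: 512 kbps = 0.512 Mbps.
Average per-viewer bitrate: 0.11×6.112 + 0.57×4.512 + 0.32×2.712 = 4.112 Mbps.
500 Mbps = 500.0 Mbps; 500.0 / 4.112 = 121.60 → 121.

121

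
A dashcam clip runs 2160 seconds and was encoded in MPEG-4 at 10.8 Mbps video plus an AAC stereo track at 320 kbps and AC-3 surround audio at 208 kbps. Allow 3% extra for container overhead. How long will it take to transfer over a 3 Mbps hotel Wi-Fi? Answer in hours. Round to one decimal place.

2.3 hours

Audio total: 320 + 208 = 528 kbps = 0.528 Mbps.
Total bitrate: 11.328 Mbps.
File: 11.328 Mbps × 2160 s = 24468.5 Mb.
With 3% container overhead: ×1.03. → 25202.5 Mb.
At 3 Mbps: 25202.5 / 3 = 8400.8 s ≈ 2.33 hours.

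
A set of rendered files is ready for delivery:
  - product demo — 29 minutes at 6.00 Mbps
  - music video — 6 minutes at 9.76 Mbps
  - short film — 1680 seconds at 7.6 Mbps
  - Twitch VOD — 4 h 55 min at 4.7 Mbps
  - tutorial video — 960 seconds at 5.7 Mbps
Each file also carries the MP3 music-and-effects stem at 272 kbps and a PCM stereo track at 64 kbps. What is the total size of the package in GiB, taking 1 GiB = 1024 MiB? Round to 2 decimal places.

14.31 GiB

Audio total: 272 + 64 = 336 kbps = 0.336 Mbps.
product demo: 6.336 Mbps × 1740 s = 11024.6 Mb
music video: 10.096 Mbps × 360 s = 3634.6 Mb
short film: 7.936 Mbps × 1680 s = 13332.5 Mb
Twitch VOD: 5.036 Mbps × 17700 s = 89137.2 Mb
tutorial video: 6.036 Mbps × 960 s = 5794.6 Mb
Total: 122923.4 Mb = 15365.4 MB.
= 14.31 GiB.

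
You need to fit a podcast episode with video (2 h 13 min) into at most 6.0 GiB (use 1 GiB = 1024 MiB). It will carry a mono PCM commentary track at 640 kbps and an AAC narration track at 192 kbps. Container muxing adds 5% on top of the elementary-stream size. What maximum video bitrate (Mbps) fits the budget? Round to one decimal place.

Budget: 6.0 GiB = 51539.6 Mb.
Stream payload after overhead: 51539.6 / 1.05 = 49085.3 Mb.
2 h 13 min = 133 min = 7980 s
Total bitrate budget: 49085.3 Mb / 7980 s = 6.151 Mbps.
Audio total: 640 + 192 = 832 kbps = 0.832 Mbps.
Video: 6.151 − 0.832 = 5.319 Mbps.

5.3 Mbps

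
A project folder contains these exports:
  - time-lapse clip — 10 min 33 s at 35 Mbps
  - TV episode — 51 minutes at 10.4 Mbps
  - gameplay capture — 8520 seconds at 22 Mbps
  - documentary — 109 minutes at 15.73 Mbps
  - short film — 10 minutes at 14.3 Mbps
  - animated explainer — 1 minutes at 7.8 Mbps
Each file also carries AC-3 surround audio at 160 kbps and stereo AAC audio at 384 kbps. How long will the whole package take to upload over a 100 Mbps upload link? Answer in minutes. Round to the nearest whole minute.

61 minutes

Audio total: 160 + 384 = 544 kbps = 0.544 Mbps.
time-lapse clip: 35.544 Mbps × 633 s = 22499.4 Mb
TV episode: 10.944 Mbps × 3060 s = 33488.6 Mb
gameplay capture: 22.544 Mbps × 8520 s = 192074.9 Mb
documentary: 16.274 Mbps × 6540 s = 106432.0 Mb
short film: 14.844 Mbps × 600 s = 8906.4 Mb
animated explainer: 8.344 Mbps × 60 s = 500.6 Mb
Total: 363901.9 Mb = 45487.7 MB.
At 100 Mbps: 363901.9 / 100 = 3639 s ≈ 60.7 minutes.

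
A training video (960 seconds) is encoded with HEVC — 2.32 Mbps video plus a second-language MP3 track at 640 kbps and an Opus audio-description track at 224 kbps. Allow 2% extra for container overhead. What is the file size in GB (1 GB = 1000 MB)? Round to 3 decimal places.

0.390 GB

Audio total: 640 + 224 = 864 kbps = 0.864 Mbps.
Total bitrate: 2.32 + 0.864 = 3.184 Mbps.
Stream data: 3.184 Mbps × 960 s = 3056.6 Mb.
With 2% container overhead: ×1.02.
3,118 Mb ÷ 8 = 389.7 MB → 0.3897 GB.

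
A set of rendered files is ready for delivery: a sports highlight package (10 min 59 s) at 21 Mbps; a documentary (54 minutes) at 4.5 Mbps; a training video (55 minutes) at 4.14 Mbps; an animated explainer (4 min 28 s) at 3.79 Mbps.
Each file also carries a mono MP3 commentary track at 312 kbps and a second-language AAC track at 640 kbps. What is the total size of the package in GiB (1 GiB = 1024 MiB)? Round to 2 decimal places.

5.84 GiB

Audio total: 312 + 640 = 952 kbps = 0.952 Mbps.
sports highlight package: 21.952 Mbps × 659 s = 14466.4 Mb
documentary: 5.452 Mbps × 3240 s = 17664.5 Mb
training video: 5.092 Mbps × 3300 s = 16803.6 Mb
animated explainer: 4.742 Mbps × 268 s = 1270.9 Mb
Total: 50205.3 Mb = 6275.7 MB.
= 5.845 GiB.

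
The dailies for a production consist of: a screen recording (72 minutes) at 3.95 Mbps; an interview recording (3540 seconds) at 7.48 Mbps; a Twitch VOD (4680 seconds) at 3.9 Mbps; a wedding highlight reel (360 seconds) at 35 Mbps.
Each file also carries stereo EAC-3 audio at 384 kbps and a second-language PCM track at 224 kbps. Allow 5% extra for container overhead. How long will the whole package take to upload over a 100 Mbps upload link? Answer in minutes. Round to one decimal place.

14.4 minutes

Audio total: 384 + 224 = 608 kbps = 0.608 Mbps.
screen recording: 4.558 Mbps × 4320 s × 1.05 = 20675.1 Mb
interview recording: 8.088 Mbps × 3540 s × 1.05 = 30063.1 Mb
Twitch VOD: 4.508 Mbps × 4680 s × 1.05 = 22152.3 Mb
wedding highlight reel: 35.608 Mbps × 360 s × 1.05 = 13459.8 Mb
Total: 86350.3 Mb = 10793.8 MB.
At 100 Mbps: 86350.3 / 100 = 864 s ≈ 14.4 minutes.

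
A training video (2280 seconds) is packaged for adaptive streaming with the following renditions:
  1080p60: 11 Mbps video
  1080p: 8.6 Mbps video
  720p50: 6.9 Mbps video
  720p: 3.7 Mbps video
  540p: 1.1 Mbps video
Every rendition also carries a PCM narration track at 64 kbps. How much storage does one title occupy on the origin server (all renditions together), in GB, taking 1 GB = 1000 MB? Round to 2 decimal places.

9.01 GB

Audio: 64 kbps = 0.064 Mbps.
Sum of rendition bitrates: (11+0.064) + (8.6+0.064) + (6.9+0.064) + (3.7+0.064) + (1.1+0.064) = 31.620 Mbps.
× 2280 s = 72,094 Mb = 9,012 MB = 9.012 GB.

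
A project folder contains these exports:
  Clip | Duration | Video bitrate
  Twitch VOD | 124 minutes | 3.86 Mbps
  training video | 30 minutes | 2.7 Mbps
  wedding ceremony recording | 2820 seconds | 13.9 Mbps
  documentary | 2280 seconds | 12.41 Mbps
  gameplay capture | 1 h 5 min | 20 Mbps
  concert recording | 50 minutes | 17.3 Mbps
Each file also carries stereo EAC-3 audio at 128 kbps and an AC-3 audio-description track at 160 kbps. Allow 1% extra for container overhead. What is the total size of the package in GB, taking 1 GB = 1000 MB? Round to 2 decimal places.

Audio total: 128 + 160 = 288 kbps = 0.288 Mbps.
Twitch VOD: 4.148 Mbps × 7440 s × 1.01 = 31169.7 Mb
training video: 2.988 Mbps × 1800 s × 1.01 = 5432.2 Mb
wedding ceremony recording: 14.188 Mbps × 2820 s × 1.01 = 40410.3 Mb
documentary: 12.698 Mbps × 2280 s × 1.01 = 29241.0 Mb
gameplay capture: 20.288 Mbps × 3900 s × 1.01 = 79914.4 Mb
concert recording: 17.588 Mbps × 3000 s × 1.01 = 53291.6 Mb
Total: 239459.2 Mb = 29932.4 MB.
= 29.93 GB.

29.93 GB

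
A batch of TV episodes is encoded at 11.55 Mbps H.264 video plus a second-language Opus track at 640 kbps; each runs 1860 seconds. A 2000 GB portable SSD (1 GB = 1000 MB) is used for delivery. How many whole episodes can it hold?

705

Audio: 640 kbps = 0.640 Mbps.
Total bitrate: 12.190 Mbps.
Per item: 12.190 Mbps × 1860 s = 22,673 Mb = 2,834 MB.
Capacity: 2000 GB = 16,000,000 Mb; 705.67 items → 705 complete.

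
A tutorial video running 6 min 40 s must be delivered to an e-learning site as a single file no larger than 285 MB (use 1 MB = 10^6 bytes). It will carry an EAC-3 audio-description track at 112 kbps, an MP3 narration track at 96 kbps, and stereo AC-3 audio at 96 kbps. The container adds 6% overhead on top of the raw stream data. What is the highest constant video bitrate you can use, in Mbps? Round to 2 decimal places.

Budget: 285 MB = 2280.0 Mb.
Stream payload after overhead: 2280.0 / 1.06 = 2150.9 Mb.
6 min 40 s = 400 s
Total bitrate budget: 2150.9 Mb / 400 s = 5.377 Mbps.
Audio total: 112 + 96 + 96 = 304 kbps = 0.304 Mbps.
Video: 5.377 − 0.304 = 5.073 Mbps.

5.07 Mbps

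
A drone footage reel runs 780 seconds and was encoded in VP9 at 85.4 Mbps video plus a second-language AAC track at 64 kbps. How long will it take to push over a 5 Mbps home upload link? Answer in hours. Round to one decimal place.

Audio: 64 kbps = 0.064 Mbps.
Total bitrate: 85.464 Mbps.
File: 85.464 Mbps × 780 s = 66661.9 Mb.
At 5 Mbps: 66661.9 / 5 = 13332.4 s ≈ 3.7 hours.

3.7 hours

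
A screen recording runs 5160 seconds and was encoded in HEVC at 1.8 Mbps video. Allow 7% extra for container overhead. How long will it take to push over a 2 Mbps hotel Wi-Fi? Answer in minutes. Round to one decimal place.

82.8 minutes

File: 1.800 Mbps × 5160 s = 9288.0 Mb.
With 7% container overhead: ×1.07. → 9938.2 Mb.
At 2 Mbps: 9938.2 / 2 = 4969.1 s ≈ 82.8 minutes.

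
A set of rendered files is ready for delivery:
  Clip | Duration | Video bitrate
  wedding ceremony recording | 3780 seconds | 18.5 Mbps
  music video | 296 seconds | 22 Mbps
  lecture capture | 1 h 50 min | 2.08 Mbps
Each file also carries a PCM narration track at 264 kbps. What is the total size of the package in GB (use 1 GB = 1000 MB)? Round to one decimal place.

11.6 GB

Audio: 264 kbps = 0.264 Mbps.
wedding ceremony recording: 18.764 Mbps × 3780 s = 70927.9 Mb
music video: 22.264 Mbps × 296 s = 6590.1 Mb
lecture capture: 2.344 Mbps × 6600 s = 15470.4 Mb
Total: 92988.5 Mb = 11623.6 MB.
= 11.62 GB.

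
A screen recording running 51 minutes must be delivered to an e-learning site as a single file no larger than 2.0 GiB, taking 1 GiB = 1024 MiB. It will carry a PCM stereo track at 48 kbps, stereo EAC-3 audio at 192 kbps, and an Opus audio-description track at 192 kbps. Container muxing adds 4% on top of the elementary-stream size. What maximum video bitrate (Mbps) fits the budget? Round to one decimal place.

Budget: 2.0 GiB = 17179.9 Mb.
Stream payload after overhead: 17179.9 / 1.04 = 16519.1 Mb.
51 min = 3060 s
Total bitrate budget: 16519.1 Mb / 3060 s = 5.398 Mbps.
Audio total: 48 + 192 + 192 = 432 kbps = 0.432 Mbps.
Video: 5.398 − 0.432 = 4.966 Mbps.

5.0 Mbps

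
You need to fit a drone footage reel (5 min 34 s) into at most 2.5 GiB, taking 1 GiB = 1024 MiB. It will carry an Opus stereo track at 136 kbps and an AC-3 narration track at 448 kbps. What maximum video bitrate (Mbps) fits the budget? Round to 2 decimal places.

63.71 Mbps

Budget: 2.5 GiB = 21474.8 Mb.
5 min 34 s = 334 s
Total bitrate budget: 21474.8 Mb / 334 s = 64.296 Mbps.
Audio total: 136 + 448 = 584 kbps = 0.584 Mbps.
Video: 64.296 − 0.584 = 63.712 Mbps.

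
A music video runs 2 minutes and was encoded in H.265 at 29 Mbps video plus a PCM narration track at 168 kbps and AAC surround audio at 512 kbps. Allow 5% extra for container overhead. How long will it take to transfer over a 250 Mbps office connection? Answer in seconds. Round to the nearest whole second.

15 seconds

2 min = 120 s
Audio total: 168 + 512 = 680 kbps = 0.680 Mbps.
Total bitrate: 29.680 Mbps.
File: 29.680 Mbps × 120 s = 3561.6 Mb.
With 5% container overhead: ×1.05. → 3739.7 Mb.
At 250 Mbps: 3739.7 / 250 = 15.0 s ≈ 15 seconds.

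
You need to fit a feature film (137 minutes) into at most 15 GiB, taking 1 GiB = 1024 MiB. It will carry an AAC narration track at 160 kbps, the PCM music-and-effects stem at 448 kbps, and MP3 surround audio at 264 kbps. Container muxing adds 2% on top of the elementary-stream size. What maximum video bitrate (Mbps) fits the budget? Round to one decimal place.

14.5 Mbps

Budget: 15 GiB = 128849.0 Mb.
Stream payload after overhead: 128849.0 / 1.02 = 126322.6 Mb.
137 min = 8220 s
Total bitrate budget: 126322.6 Mb / 8220 s = 15.368 Mbps.
Audio total: 160 + 448 + 264 = 872 kbps = 0.872 Mbps.
Video: 15.368 − 0.872 = 14.496 Mbps.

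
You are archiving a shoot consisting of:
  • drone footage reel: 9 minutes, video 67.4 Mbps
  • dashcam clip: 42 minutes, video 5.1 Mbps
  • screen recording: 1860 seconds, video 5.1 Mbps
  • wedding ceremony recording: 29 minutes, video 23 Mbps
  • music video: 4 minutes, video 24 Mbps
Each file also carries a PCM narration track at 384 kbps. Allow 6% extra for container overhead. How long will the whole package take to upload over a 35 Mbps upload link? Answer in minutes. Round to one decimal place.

Audio: 384 kbps = 0.384 Mbps.
drone footage reel: 67.784 Mbps × 540 s × 1.06 = 38799.6 Mb
dashcam clip: 5.484 Mbps × 2520 s × 1.06 = 14648.9 Mb
screen recording: 5.484 Mbps × 1860 s × 1.06 = 10812.3 Mb
wedding ceremony recording: 23.384 Mbps × 1740 s × 1.06 = 43129.4 Mb
music video: 24.384 Mbps × 240 s × 1.06 = 6203.3 Mb
Total: 113593.4 Mb = 14199.2 MB.
At 35 Mbps: 113593.4 / 35 = 3246 s ≈ 54.1 minutes.

54.1 minutes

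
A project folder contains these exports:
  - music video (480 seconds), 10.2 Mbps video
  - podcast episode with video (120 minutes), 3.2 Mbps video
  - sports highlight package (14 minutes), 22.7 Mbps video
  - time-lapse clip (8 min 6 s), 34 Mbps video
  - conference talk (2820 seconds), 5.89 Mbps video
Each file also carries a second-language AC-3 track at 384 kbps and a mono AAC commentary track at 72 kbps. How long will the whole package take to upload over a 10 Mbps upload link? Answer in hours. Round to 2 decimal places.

Audio total: 384 + 72 = 456 kbps = 0.456 Mbps.
music video: 10.656 Mbps × 480 s = 5114.9 Mb
podcast episode with video: 3.656 Mbps × 7200 s = 26323.2 Mb
sports highlight package: 23.156 Mbps × 840 s = 19451.0 Mb
time-lapse clip: 34.456 Mbps × 486 s = 16745.6 Mb
conference talk: 6.346 Mbps × 2820 s = 17895.7 Mb
Total: 85530.5 Mb = 10691.3 MB.
At 10 Mbps: 85530.5 / 10 = 8553 s ≈ 2.38 hours.

2.38 hours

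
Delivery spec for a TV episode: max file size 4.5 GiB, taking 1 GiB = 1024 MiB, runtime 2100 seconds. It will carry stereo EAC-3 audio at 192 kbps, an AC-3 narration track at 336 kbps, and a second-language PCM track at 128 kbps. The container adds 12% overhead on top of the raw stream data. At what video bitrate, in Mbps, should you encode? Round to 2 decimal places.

15.78 Mbps

Budget: 4.5 GiB = 38654.7 Mb.
Stream payload after overhead: 38654.7 / 1.12 = 34513.1 Mb.
Total bitrate budget: 34513.1 Mb / 2100 s = 16.435 Mbps.
Audio total: 192 + 336 + 128 = 656 kbps = 0.656 Mbps.
Video: 16.435 − 0.656 = 15.779 Mbps.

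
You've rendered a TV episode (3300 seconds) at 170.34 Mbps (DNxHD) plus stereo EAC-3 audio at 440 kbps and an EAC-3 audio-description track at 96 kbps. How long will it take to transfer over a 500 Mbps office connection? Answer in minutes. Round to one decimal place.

18.8 minutes

Audio total: 440 + 96 = 536 kbps = 0.536 Mbps.
Total bitrate: 170.876 Mbps.
File: 170.876 Mbps × 3300 s = 563890.8 Mb.
At 500 Mbps: 563890.8 / 500 = 1127.8 s ≈ 18.8 minutes.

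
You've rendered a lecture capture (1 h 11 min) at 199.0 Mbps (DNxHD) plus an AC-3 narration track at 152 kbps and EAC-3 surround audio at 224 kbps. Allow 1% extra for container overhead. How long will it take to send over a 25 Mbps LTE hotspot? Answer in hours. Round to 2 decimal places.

9.53 hours

1 h 11 min = 71 min = 4260 s
Audio total: 152 + 224 = 376 kbps = 0.376 Mbps.
Total bitrate: 199.376 Mbps.
File: 199.376 Mbps × 4260 s = 849341.8 Mb.
With 1% container overhead: ×1.01. → 857835.2 Mb.
At 25 Mbps: 857835.2 / 25 = 34313.4 s ≈ 9.53 hours.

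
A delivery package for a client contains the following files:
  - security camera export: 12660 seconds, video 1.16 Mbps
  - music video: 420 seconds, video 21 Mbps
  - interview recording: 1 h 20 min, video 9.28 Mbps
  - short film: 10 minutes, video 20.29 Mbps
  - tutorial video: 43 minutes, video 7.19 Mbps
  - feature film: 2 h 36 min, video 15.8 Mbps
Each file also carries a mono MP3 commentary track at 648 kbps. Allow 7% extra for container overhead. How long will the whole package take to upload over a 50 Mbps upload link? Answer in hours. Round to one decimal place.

Audio: 648 kbps = 0.648 Mbps.
security camera export: 1.808 Mbps × 12660 s × 1.07 = 24491.5 Mb
music video: 21.648 Mbps × 420 s × 1.07 = 9728.6 Mb
interview recording: 9.928 Mbps × 4800 s × 1.07 = 50990.2 Mb
short film: 20.938 Mbps × 600 s × 1.07 = 13442.2 Mb
tutorial video: 7.838 Mbps × 2580 s × 1.07 = 21637.6 Mb
feature film: 16.448 Mbps × 9360 s × 1.07 = 164730.0 Mb
Total: 285020.1 Mb = 35627.5 MB.
At 50 Mbps: 285020.1 / 50 = 5700 s ≈ 1.58 hours.

1.6 hours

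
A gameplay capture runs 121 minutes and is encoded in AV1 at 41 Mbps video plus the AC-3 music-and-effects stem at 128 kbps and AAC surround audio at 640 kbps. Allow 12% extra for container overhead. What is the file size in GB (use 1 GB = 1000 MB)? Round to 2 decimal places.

42.45 GB

121 min = 7260 s
Audio total: 128 + 640 = 768 kbps = 0.768 Mbps.
Total bitrate: 41 + 0.768 = 41.768 Mbps.
Stream data: 41.768 Mbps × 7260 s = 303235.7 Mb.
With 12% container overhead: ×1.12.
339,624 Mb ÷ 8 = 42,453 MB → 42.45 GB.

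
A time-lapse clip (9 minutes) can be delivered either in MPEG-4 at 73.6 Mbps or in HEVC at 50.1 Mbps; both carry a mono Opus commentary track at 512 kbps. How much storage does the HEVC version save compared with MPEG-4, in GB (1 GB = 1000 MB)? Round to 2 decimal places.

9 min = 540 s
Audio: 512 kbps = 0.512 Mbps.
MPEG-4: 74.112 Mbps × 540 s = 40020.5 Mb = 5.003 GB.
HEVC: 50.612 Mbps × 540 s = 27330.5 Mb = 3.416 GB.
Saving: 5.003 − 3.416 = 1.586 GB.

1.59 GB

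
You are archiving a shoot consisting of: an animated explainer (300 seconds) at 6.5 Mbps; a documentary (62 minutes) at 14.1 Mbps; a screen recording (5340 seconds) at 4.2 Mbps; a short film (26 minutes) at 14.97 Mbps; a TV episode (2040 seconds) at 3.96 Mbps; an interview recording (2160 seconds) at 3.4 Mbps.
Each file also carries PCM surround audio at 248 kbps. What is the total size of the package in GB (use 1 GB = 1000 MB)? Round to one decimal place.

14.9 GB

Audio: 248 kbps = 0.248 Mbps.
animated explainer: 6.748 Mbps × 300 s = 2024.4 Mb
documentary: 14.348 Mbps × 3720 s = 53374.6 Mb
screen recording: 4.448 Mbps × 5340 s = 23752.3 Mb
short film: 15.218 Mbps × 1560 s = 23740.1 Mb
TV episode: 4.208 Mbps × 2040 s = 8584.3 Mb
interview recording: 3.648 Mbps × 2160 s = 7879.7 Mb
Total: 119355.4 Mb = 14919.4 MB.
= 14.92 GB.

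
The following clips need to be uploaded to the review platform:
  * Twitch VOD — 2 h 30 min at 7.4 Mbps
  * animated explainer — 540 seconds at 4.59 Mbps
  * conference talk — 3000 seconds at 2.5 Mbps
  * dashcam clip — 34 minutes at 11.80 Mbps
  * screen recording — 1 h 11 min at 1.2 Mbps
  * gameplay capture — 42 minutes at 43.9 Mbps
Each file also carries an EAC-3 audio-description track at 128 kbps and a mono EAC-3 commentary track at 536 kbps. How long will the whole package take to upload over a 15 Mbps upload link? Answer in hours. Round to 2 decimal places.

Audio total: 128 + 536 = 664 kbps = 0.664 Mbps.
Twitch VOD: 8.064 Mbps × 9000 s = 72576.0 Mb
animated explainer: 5.254 Mbps × 540 s = 2837.2 Mb
conference talk: 3.164 Mbps × 3000 s = 9492.0 Mb
dashcam clip: 12.464 Mbps × 2040 s = 25426.6 Mb
screen recording: 1.864 Mbps × 4260 s = 7940.6 Mb
gameplay capture: 44.564 Mbps × 2520 s = 112301.3 Mb
Total: 230573.6 Mb = 28821.7 MB.
At 15 Mbps: 230573.6 / 15 = 15372 s ≈ 4.27 hours.

4.27 hours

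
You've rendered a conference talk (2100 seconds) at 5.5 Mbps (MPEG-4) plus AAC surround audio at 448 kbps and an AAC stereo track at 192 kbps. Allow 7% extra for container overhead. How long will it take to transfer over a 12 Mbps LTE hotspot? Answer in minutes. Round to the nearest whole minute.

Audio total: 448 + 192 = 640 kbps = 0.640 Mbps.
Total bitrate: 6.140 Mbps.
File: 6.140 Mbps × 2100 s = 12894.0 Mb.
With 7% container overhead: ×1.07. → 13796.6 Mb.
At 12 Mbps: 13796.6 / 12 = 1149.7 s ≈ 19.2 minutes.

19 minutes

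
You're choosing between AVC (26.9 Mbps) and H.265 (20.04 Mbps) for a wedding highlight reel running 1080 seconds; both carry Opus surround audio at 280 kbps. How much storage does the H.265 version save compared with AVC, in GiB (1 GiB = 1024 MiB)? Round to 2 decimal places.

0.86 GiB

Audio: 280 kbps = 0.280 Mbps.
AVC: 27.180 Mbps × 1080 s = 29354.4 Mb = 3.417 GiB.
H.265: 20.320 Mbps × 1080 s = 21945.6 Mb = 2.555 GiB.
Saving: 3.417 − 2.555 = 0.862 GiB.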